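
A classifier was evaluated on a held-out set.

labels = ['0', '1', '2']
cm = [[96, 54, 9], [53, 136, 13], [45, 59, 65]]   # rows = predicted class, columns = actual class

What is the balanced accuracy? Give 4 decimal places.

0.5961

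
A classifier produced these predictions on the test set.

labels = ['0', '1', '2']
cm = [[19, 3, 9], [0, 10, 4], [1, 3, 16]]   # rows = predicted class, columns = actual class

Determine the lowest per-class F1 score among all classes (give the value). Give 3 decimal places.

0.653

Per-class F1 score (2·TP/(2·TP+FP+FN)):
  0: TP=19, FP=3+9=12, FN=0+1=1 → 38/51 = 0.7451
  1: TP=10, FP=0+4=4, FN=3+3=6 → 20/30 = 0.6667
  2: TP=16, FP=1+3=4, FN=9+4=13 → 32/49 = 0.6531
Lowest is class '2' with F1 score = 0.653.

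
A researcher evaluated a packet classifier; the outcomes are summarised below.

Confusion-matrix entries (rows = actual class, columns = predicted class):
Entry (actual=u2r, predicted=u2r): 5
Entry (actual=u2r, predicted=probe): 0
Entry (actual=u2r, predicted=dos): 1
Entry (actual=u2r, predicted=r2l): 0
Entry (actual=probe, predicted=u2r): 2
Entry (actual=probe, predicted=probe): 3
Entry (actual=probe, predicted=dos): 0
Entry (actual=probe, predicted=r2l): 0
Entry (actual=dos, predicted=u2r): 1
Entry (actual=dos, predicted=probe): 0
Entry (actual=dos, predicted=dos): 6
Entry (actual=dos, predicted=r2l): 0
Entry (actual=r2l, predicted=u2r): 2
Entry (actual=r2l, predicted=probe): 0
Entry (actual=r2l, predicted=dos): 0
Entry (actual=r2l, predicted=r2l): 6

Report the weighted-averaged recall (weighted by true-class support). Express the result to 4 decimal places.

Per-class recall (TP/(TP+FN)):
  u2r: TP=5, FN=0+1+0=1 → 5/6 = 0.83333
  probe: TP=3, FN=2+0+0=2 → 3/5 = 0.60000
  dos: TP=6, FN=1+0+0=1 → 6/7 = 0.85714
  r2l: TP=6, FN=2+0+0=2 → 6/8 = 0.75000
Weighted-recall = Σ (supportᵢ/N)·recallᵢ with N=26: (6/26)·0.83333 + (5/26)·0.60000 + (7/26)·0.85714 + (8/26)·0.75000 = 0.7692

0.7692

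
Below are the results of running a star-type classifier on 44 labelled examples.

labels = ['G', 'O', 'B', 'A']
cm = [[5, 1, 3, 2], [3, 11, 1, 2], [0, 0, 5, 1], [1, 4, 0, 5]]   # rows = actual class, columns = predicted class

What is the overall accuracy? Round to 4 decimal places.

Accuracy = trace / total = (5+11+5+5=26) / 44 = 26/44 = 0.5909

0.5909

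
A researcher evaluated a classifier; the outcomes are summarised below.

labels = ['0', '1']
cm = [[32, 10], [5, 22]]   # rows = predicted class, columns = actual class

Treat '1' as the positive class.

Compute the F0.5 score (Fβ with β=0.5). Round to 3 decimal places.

Fβ = (1+β²)·TP / ((1+β²)·TP + β²·FN + FP), with β²=1/4
= 1.25·22 / (1.25·22 + 0.25·10 + 5) = 0.786

0.786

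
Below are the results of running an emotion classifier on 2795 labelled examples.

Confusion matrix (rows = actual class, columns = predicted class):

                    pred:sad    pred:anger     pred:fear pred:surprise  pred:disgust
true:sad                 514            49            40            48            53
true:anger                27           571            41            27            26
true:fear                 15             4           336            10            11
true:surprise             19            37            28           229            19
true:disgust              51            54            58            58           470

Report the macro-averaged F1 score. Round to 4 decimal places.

Per-class F1 score (2·TP/(2·TP+FP+FN)):
  sad: TP=514, FP=27+15+19+51=112, FN=49+40+48+53=190 → 1028/1330 = 0.77293
  anger: TP=571, FP=49+4+37+54=144, FN=27+41+27+26=121 → 1142/1407 = 0.81166
  fear: TP=336, FP=40+41+28+58=167, FN=15+4+10+11=40 → 672/879 = 0.76451
  surprise: TP=229, FP=48+27+10+58=143, FN=19+37+28+19=103 → 458/704 = 0.65057
  disgust: TP=470, FP=53+26+11+19=109, FN=51+54+58+58=221 → 940/1270 = 0.74016
Macro-F1 score = mean = (0.77293 + 0.81166 + 0.76451 + 0.65057 + 0.74016) / 5 = 0.7480

0.7480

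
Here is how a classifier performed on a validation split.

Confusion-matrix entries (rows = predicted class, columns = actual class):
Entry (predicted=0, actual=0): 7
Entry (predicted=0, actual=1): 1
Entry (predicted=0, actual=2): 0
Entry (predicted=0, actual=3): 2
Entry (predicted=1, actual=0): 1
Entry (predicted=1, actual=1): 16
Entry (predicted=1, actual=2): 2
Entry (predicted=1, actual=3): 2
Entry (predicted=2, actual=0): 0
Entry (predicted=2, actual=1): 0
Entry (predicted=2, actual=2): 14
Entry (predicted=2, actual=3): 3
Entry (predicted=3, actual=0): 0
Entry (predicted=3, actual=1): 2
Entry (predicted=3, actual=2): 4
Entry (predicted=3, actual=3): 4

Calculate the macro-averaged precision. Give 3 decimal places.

Per-class precision (TP/(TP+FP)):
  0: TP=7, FP=1+0+2=3 → 7/10 = 0.7000
  1: TP=16, FP=1+2+2=5 → 16/21 = 0.7619
  2: TP=14, FP=0+0+3=3 → 14/17 = 0.8235
  3: TP=4, FP=0+2+4=6 → 4/10 = 0.4000
Macro-precision = mean = (0.7000 + 0.7619 + 0.8235 + 0.4000) / 4 = 0.671

0.671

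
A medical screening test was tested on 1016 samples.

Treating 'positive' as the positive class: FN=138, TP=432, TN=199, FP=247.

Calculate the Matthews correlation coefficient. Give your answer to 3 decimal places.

0.215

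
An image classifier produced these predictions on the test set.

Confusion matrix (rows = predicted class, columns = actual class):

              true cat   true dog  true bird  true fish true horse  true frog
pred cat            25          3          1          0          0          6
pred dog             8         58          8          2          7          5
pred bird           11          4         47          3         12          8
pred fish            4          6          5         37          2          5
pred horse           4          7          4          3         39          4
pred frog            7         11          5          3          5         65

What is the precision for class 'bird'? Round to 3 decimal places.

precision = TP/(TP+FP).
bird: TP=47, FP=11+4+3+12+8=38 → 47/85 = 0.5529

0.553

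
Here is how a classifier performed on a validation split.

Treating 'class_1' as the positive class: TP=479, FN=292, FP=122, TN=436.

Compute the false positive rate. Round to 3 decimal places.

0.219

FPR = FP/(FP+TN) = 122/(122+436) = 0.219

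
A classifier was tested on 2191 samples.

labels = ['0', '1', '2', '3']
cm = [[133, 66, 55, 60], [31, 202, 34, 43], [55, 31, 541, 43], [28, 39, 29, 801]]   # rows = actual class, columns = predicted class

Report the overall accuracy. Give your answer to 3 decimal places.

Accuracy = trace / total = (133+202+541+801=1677) / 2191 = 1677/2191 = 0.765

0.765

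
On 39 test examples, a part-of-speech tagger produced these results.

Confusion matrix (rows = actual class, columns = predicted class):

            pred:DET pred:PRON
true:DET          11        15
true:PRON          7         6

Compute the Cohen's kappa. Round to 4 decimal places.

Observed agreement pₒ = trace/N = 17/39 = 0.43590
Expected agreement pₑ = Σ (rowᵢ·colᵢ)/N² = (26·18 + 13·21)/39² = 0.48718
κ = (pₒ − pₑ)/(1 − pₑ) = (0.43590 − 0.48718)/(1 − 0.48718) = -0.1000

-0.1000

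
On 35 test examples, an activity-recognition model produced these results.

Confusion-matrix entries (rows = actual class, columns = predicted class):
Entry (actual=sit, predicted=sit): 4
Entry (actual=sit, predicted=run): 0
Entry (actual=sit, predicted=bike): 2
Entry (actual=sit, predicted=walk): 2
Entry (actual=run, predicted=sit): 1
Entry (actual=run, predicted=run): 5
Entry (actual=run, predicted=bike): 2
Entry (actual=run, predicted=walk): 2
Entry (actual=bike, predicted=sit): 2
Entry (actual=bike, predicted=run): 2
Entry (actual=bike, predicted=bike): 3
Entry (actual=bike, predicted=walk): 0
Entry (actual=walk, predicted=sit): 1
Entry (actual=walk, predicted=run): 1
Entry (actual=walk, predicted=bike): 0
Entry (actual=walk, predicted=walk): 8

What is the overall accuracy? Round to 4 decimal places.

0.5714

Accuracy = trace / total = (4+5+3+8=20) / 35 = 20/35 = 0.5714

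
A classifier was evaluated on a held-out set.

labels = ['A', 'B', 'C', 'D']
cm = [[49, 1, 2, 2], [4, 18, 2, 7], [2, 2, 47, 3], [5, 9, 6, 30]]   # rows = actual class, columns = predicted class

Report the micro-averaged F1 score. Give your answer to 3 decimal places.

Micro-averaging pools counts across classes: ΣTP=144, ΣFP=45, ΣFN=45.
Micro-F1 score = 2·TP/(2·TP+FP+FN) on pooled counts = 0.762 (equals overall accuracy in single-label multiclass).

0.762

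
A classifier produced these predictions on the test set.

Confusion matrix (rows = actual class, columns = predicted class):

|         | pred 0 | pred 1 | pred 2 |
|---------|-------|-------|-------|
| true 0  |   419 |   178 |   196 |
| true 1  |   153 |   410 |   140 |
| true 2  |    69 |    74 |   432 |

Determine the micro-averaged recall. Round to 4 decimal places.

0.6089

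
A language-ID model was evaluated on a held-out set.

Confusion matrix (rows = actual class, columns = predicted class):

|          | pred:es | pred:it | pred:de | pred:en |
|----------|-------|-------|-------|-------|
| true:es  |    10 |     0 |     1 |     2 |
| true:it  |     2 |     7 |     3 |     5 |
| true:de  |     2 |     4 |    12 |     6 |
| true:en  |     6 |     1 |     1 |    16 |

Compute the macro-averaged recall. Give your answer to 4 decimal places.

Per-class recall (TP/(TP+FN)):
  es: TP=10, FN=0+1+2=3 → 10/13 = 0.76923
  it: TP=7, FN=2+3+5=10 → 7/17 = 0.41176
  de: TP=12, FN=2+4+6=12 → 12/24 = 0.50000
  en: TP=16, FN=6+1+1=8 → 16/24 = 0.66667
Macro-recall = mean = (0.76923 + 0.41176 + 0.50000 + 0.66667) / 4 = 0.5869

0.5869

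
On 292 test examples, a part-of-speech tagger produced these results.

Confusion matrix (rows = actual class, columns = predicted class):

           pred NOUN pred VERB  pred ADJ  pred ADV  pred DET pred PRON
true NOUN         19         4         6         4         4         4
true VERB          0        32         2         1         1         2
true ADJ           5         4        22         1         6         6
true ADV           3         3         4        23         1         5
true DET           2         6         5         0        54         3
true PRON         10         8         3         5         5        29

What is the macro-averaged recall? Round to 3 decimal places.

0.608

Per-class recall (TP/(TP+FN)):
  NOUN: TP=19, FN=4+6+4+4+4=22 → 19/41 = 0.4634
  VERB: TP=32, FN=0+2+1+1+2=6 → 32/38 = 0.8421
  ADJ: TP=22, FN=5+4+1+6+6=22 → 22/44 = 0.5000
  ADV: TP=23, FN=3+3+4+1+5=16 → 23/39 = 0.5897
  DET: TP=54, FN=2+6+5+0+3=16 → 54/70 = 0.7714
  PRON: TP=29, FN=10+8+3+5+5=31 → 29/60 = 0.4833
Macro-recall = mean = (0.4634 + 0.8421 + 0.5000 + 0.5897 + 0.7714 + 0.4833) / 6 = 0.608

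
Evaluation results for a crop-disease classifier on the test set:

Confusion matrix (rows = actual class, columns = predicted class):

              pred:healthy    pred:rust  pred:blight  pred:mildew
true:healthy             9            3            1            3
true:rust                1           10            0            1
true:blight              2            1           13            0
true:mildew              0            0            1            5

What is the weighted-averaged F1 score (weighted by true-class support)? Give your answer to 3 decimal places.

Per-class F1 score (2·TP/(2·TP+FP+FN)):
  healthy: TP=9, FP=1+2+0=3, FN=3+1+3=7 → 18/28 = 0.6429
  rust: TP=10, FP=3+1+0=4, FN=1+0+1=2 → 20/26 = 0.7692
  blight: TP=13, FP=1+0+1=2, FN=2+1+0=3 → 26/31 = 0.8387
  mildew: TP=5, FP=3+1+0=4, FN=0+0+1=1 → 10/15 = 0.6667
Weighted-F1 score = Σ (supportᵢ/N)·F1 scoreᵢ with N=50: (16/50)·0.6429 + (12/50)·0.7692 + (16/50)·0.8387 + (6/50)·0.6667 = 0.739

0.739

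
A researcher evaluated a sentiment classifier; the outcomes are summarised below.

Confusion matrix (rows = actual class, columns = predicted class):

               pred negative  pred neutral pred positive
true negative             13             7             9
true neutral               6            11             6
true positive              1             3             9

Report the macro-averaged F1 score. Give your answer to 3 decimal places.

Per-class F1 score (2·TP/(2·TP+FP+FN)):
  negative: TP=13, FP=6+1=7, FN=7+9=16 → 26/49 = 0.5306
  neutral: TP=11, FP=7+3=10, FN=6+6=12 → 22/44 = 0.5000
  positive: TP=9, FP=9+6=15, FN=1+3=4 → 18/37 = 0.4865
Macro-F1 score = mean = (0.5306 + 0.5000 + 0.4865) / 3 = 0.506

0.506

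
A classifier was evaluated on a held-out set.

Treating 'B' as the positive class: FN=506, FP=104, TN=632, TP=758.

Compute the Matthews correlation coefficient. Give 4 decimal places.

0.4464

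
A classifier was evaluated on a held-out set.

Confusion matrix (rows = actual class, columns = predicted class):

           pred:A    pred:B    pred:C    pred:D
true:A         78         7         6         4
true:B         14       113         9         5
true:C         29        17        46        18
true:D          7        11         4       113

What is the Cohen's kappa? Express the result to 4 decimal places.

Observed agreement pₒ = trace/N = 350/481 = 0.72765
Expected agreement pₑ = Σ (rowᵢ·colᵢ)/N² = (95·128 + 141·148 + 110·65 + 135·140)/481² = 0.25535
κ = (pₒ − pₑ)/(1 − pₑ) = (0.72765 − 0.25535)/(1 − 0.25535) = 0.6343

0.6343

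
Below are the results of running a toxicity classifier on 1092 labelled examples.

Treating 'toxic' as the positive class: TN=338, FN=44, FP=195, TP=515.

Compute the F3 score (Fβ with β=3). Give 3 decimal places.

Fβ = (1+β²)·TP / ((1+β²)·TP + β²·FN + FP), with β²=9
= 10·515 / (10·515 + 9·44 + 195) = 0.897

0.897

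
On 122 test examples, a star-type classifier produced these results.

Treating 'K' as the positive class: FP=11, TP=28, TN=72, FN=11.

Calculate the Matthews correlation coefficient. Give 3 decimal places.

0.585

MCC = (TP·TN − FP·FN) / √((TP+FP)(TP+FN)(TN+FP)(TN+FN))
Numerator = 28·72 − 11·11 = 1895
Denominator = √(39·39·83·83) = √10478169 = 3237.0000
MCC = 1895 / 3237.0000 = 0.585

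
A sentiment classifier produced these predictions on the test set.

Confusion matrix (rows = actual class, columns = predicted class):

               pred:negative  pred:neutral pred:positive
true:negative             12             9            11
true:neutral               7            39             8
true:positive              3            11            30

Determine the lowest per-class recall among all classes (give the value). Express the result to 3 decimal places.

Per-class recall (TP/(TP+FN)):
  negative: TP=12, FN=9+11=20 → 12/32 = 0.3750
  neutral: TP=39, FN=7+8=15 → 39/54 = 0.7222
  positive: TP=30, FN=3+11=14 → 30/44 = 0.6818
Lowest is class 'negative' with recall = 0.375.

0.375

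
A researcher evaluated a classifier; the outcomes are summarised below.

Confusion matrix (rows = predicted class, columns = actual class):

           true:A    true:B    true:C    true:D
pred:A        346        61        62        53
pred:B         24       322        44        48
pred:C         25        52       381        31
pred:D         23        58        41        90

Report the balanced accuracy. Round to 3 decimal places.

Balanced accuracy = mean of per-class recall.
  A: recall = 346/418 = 0.8278
  B: recall = 322/493 = 0.6531
  C: recall = 381/528 = 0.7216
  D: recall = 90/222 = 0.4054
Mean = (0.8278 + 0.6531 + 0.7216 + 0.4054) / 4 = 0.652

0.652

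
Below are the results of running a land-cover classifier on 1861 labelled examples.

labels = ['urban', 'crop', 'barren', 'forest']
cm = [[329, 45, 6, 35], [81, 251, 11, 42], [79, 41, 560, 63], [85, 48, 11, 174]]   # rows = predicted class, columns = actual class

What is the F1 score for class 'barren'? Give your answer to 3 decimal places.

0.841

Take TP from the diagonal, FP from the rest of the 'barren' prediction marginal, FN from the rest of the 'barren' actual marginal.
F1 score = 2·TP/(2·TP+FP+FN).
barren: TP=560, FP=79+41+63=183, FN=6+11+11=28 → 1120/1331 = 0.8415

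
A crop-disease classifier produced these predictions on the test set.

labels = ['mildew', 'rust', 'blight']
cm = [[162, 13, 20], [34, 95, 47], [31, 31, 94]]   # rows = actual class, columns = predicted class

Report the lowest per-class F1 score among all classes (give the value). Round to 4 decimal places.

Per-class F1 score (2·TP/(2·TP+FP+FN)):
  mildew: TP=162, FP=34+31=65, FN=13+20=33 → 324/422 = 0.76777
  rust: TP=95, FP=13+31=44, FN=34+47=81 → 190/315 = 0.60317
  blight: TP=94, FP=20+47=67, FN=31+31=62 → 188/317 = 0.59306
Lowest is class 'blight' with F1 score = 0.5931.

0.5931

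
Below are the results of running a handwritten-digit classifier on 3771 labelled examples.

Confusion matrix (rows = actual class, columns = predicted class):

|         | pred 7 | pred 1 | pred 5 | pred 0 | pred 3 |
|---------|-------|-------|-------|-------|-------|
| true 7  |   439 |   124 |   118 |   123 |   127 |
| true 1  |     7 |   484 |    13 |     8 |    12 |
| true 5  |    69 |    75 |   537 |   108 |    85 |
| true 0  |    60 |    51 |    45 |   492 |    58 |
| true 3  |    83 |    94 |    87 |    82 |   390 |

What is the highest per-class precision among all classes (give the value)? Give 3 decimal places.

0.671

Per-class precision (TP/(TP+FP)):
  7: TP=439, FP=7+69+60+83=219 → 439/658 = 0.6672
  1: TP=484, FP=124+75+51+94=344 → 484/828 = 0.5845
  5: TP=537, FP=118+13+45+87=263 → 537/800 = 0.6713
  0: TP=492, FP=123+8+108+82=321 → 492/813 = 0.6052
  3: TP=390, FP=127+12+85+58=282 → 390/672 = 0.5804
Highest is class '5' with precision = 0.671.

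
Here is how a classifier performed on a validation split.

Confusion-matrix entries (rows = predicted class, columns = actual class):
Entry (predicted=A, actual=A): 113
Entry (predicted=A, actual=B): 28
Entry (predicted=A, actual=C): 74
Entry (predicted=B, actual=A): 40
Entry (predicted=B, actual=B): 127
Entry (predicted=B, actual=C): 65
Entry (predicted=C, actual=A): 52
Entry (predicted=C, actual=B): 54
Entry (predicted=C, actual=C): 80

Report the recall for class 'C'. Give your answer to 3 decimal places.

0.365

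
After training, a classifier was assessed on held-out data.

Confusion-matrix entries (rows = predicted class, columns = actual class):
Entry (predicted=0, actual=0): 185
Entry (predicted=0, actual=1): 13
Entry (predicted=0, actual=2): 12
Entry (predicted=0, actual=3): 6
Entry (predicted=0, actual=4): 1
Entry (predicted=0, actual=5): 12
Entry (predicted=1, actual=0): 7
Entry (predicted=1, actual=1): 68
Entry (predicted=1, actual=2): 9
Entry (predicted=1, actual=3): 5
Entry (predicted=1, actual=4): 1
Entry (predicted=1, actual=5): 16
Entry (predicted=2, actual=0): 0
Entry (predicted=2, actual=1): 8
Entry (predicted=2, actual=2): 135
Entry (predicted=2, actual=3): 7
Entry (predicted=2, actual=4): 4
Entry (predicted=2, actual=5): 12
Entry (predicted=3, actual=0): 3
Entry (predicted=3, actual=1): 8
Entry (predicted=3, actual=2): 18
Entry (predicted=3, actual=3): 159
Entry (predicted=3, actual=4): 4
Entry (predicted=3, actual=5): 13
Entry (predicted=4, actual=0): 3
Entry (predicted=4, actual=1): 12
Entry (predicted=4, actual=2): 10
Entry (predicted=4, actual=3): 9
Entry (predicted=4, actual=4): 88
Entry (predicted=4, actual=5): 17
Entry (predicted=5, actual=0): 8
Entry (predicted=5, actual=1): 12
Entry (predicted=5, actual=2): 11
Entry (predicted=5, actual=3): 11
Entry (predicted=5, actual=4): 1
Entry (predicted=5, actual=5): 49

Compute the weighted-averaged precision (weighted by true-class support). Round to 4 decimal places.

Per-class precision (TP/(TP+FP)):
  0: TP=185, FP=13+12+6+1+12=44 → 185/229 = 0.80786
  1: TP=68, FP=7+9+5+1+16=38 → 68/106 = 0.64151
  2: TP=135, FP=0+8+7+4+12=31 → 135/166 = 0.81325
  3: TP=159, FP=3+8+18+4+13=46 → 159/205 = 0.77561
  4: TP=88, FP=3+12+10+9+17=51 → 88/139 = 0.63309
  5: TP=49, FP=8+12+11+11+1=43 → 49/92 = 0.53261
Weighted-precision = Σ (supportᵢ/N)·precisionᵢ with N=937: (206/937)·0.80786 + (121/937)·0.64151 + (195/937)·0.81325 + (197/937)·0.77561 + (99/937)·0.63309 + (119/937)·0.53261 = 0.7273

0.7273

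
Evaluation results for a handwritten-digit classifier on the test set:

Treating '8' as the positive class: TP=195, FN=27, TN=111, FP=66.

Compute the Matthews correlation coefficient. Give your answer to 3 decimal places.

MCC = (TP·TN − FP·FN) / √((TP+FP)(TP+FN)(TN+FP)(TN+FN))
Numerator = 195·111 − 66·27 = 19863
Denominator = √(261·222·177·138) = √1415291292 = 37620.3574
MCC = 19863 / 37620.3574 = 0.528

0.528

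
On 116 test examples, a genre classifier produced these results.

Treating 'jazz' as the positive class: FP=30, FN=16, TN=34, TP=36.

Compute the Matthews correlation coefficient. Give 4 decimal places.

0.2245

MCC = (TP·TN − FP·FN) / √((TP+FP)(TP+FN)(TN+FP)(TN+FN))
Numerator = 36·34 − 30·16 = 744
Denominator = √(66·52·64·50) = √10982400 = 3313.9704
MCC = 744 / 3313.9704 = 0.2245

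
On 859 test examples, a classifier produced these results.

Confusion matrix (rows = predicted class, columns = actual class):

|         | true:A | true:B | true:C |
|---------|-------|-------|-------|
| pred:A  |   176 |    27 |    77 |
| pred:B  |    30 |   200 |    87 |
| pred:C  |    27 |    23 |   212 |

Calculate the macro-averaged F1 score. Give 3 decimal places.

0.685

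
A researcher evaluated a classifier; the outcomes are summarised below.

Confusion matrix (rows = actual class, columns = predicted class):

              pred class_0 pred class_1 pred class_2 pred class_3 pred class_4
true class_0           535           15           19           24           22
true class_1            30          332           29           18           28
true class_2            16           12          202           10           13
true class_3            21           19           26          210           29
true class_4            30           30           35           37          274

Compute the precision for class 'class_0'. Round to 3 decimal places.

One-vs-rest for 'class_0': TP = diagonal; FP = other classes predicted 'class_0'; FN = 'class_0' predicted as other.
precision = TP/(TP+FP).
class_0: TP=535, FP=30+16+21+30=97 → 535/632 = 0.8465

0.847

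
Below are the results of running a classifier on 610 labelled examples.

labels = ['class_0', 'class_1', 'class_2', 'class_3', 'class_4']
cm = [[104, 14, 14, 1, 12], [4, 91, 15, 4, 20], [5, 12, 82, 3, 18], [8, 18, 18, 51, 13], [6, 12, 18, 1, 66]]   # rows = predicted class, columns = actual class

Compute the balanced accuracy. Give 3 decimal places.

0.671

Balanced accuracy = mean of per-class recall.
  class_0: recall = 104/127 = 0.8189
  class_1: recall = 91/147 = 0.6190
  class_2: recall = 82/147 = 0.5578
  class_3: recall = 51/60 = 0.8500
  class_4: recall = 66/129 = 0.5116
Mean = (0.8189 + 0.6190 + 0.5578 + 0.8500 + 0.5116) / 5 = 0.671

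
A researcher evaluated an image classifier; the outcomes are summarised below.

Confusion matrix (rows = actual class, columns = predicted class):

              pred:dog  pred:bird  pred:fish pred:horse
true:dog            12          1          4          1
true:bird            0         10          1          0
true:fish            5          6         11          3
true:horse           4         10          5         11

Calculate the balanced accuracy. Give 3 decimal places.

0.596

Balanced accuracy = mean of per-class recall.
  dog: recall = 12/18 = 0.6667
  bird: recall = 10/11 = 0.9091
  fish: recall = 11/25 = 0.4400
  horse: recall = 11/30 = 0.3667
Mean = (0.6667 + 0.9091 + 0.4400 + 0.3667) / 4 = 0.596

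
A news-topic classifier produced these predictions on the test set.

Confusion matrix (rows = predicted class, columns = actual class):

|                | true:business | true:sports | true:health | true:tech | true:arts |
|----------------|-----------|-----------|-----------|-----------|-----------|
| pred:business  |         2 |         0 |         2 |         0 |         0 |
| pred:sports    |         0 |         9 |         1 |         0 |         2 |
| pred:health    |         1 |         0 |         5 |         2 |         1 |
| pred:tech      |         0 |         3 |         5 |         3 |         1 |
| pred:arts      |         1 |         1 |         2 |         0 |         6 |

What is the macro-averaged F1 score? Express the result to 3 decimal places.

0.518

Per-class F1 score (2·TP/(2·TP+FP+FN)):
  business: TP=2, FP=0+2+0+0=2, FN=0+1+0+1=2 → 4/8 = 0.5000
  sports: TP=9, FP=0+1+0+2=3, FN=0+0+3+1=4 → 18/25 = 0.7200
  health: TP=5, FP=1+0+2+1=4, FN=2+1+5+2=10 → 10/24 = 0.4167
  tech: TP=3, FP=0+3+5+1=9, FN=0+0+2+0=2 → 6/17 = 0.3529
  arts: TP=6, FP=1+1+2+0=4, FN=0+2+1+1=4 → 12/20 = 0.6000
Macro-F1 score = mean = (0.5000 + 0.7200 + 0.4167 + 0.3529 + 0.6000) / 5 = 0.518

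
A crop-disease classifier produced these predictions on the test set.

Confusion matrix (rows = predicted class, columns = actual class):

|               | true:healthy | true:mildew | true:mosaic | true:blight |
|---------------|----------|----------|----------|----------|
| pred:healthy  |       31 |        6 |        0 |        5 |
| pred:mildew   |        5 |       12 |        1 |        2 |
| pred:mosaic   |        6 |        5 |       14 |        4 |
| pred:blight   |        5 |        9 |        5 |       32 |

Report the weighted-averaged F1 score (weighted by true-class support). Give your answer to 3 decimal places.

Per-class F1 score (2·TP/(2·TP+FP+FN)):
  healthy: TP=31, FP=6+0+5=11, FN=5+6+5=16 → 62/89 = 0.6966
  mildew: TP=12, FP=5+1+2=8, FN=6+5+9=20 → 24/52 = 0.4615
  mosaic: TP=14, FP=6+5+4=15, FN=0+1+5=6 → 28/49 = 0.5714
  blight: TP=32, FP=5+9+5=19, FN=5+2+4=11 → 64/94 = 0.6809
Weighted-F1 score = Σ (supportᵢ/N)·F1 scoreᵢ with N=142: (47/142)·0.6966 + (32/142)·0.4615 + (20/142)·0.5714 + (43/142)·0.6809 = 0.621

0.621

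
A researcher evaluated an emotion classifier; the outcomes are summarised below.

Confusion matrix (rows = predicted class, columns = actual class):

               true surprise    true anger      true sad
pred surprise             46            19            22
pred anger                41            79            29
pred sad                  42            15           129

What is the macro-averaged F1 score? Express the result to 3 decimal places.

0.578

Per-class F1 score (2·TP/(2·TP+FP+FN)):
  surprise: TP=46, FP=19+22=41, FN=41+42=83 → 92/216 = 0.4259
  anger: TP=79, FP=41+29=70, FN=19+15=34 → 158/262 = 0.6031
  sad: TP=129, FP=42+15=57, FN=22+29=51 → 258/366 = 0.7049
Macro-F1 score = mean = (0.4259 + 0.6031 + 0.7049) / 3 = 0.578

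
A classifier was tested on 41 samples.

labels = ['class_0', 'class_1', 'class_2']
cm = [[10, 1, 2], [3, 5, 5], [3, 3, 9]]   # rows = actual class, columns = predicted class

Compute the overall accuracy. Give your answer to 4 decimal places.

Accuracy = trace / total = (10+5+9=24) / 41 = 24/41 = 0.5854

0.5854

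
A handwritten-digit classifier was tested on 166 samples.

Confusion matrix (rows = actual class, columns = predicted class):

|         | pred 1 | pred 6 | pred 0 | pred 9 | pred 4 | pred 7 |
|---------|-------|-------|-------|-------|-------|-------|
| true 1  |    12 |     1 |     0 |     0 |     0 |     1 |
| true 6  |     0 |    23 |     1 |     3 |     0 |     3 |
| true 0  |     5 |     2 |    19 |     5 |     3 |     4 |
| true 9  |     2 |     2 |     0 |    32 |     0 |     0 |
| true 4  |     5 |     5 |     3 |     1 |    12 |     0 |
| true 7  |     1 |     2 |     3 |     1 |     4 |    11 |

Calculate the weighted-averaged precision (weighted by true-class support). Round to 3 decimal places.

Per-class precision (TP/(TP+FP)):
  1: TP=12, FP=0+5+2+5+1=13 → 12/25 = 0.4800
  6: TP=23, FP=1+2+2+5+2=12 → 23/35 = 0.6571
  0: TP=19, FP=0+1+0+3+3=7 → 19/26 = 0.7308
  9: TP=32, FP=0+3+5+1+1=10 → 32/42 = 0.7619
  4: TP=12, FP=0+0+3+0+4=7 → 12/19 = 0.6316
  7: TP=11, FP=1+3+4+0+0=8 → 11/19 = 0.5789
Weighted-precision = Σ (supportᵢ/N)·precisionᵢ with N=166: (14/166)·0.4800 + (30/166)·0.6571 + (38/166)·0.7308 + (36/166)·0.7619 + (26/166)·0.6316 + (22/166)·0.5789 = 0.667

0.667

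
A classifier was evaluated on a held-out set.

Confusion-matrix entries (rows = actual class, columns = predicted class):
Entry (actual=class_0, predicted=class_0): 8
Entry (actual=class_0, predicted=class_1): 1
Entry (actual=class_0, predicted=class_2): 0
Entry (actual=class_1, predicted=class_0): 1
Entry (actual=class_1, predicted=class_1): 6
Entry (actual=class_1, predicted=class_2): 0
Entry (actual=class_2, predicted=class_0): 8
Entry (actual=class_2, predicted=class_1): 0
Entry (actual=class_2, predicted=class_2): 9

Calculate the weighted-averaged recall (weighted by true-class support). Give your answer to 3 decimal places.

Per-class recall (TP/(TP+FN)):
  class_0: TP=8, FN=1+0=1 → 8/9 = 0.8889
  class_1: TP=6, FN=1+0=1 → 6/7 = 0.8571
  class_2: TP=9, FN=8+0=8 → 9/17 = 0.5294
Weighted-recall = Σ (supportᵢ/N)·recallᵢ with N=33: (9/33)·0.8889 + (7/33)·0.8571 + (17/33)·0.5294 = 0.697

0.697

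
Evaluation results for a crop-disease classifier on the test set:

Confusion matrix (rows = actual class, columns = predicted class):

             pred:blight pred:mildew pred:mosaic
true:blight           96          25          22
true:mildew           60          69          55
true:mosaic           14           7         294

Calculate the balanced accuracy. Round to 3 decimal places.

Balanced accuracy = mean of per-class recall.
  blight: recall = 96/143 = 0.6713
  mildew: recall = 69/184 = 0.3750
  mosaic: recall = 294/315 = 0.9333
Mean = (0.6713 + 0.3750 + 0.9333) / 3 = 0.660

0.660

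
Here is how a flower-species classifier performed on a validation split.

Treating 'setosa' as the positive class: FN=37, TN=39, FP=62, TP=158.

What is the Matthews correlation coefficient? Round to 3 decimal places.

MCC = (TP·TN − FP·FN) / √((TP+FP)(TP+FN)(TN+FP)(TN+FN))
Numerator = 158·39 − 62·37 = 3868
Denominator = √(220·195·101·76) = √329300400 = 18146.6361
MCC = 3868 / 18146.6361 = 0.213

0.213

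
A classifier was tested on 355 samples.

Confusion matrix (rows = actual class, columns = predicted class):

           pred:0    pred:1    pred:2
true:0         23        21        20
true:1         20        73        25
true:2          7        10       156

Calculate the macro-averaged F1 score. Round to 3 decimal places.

0.632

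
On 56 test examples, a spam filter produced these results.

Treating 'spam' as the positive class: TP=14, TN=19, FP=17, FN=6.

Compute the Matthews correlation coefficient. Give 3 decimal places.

MCC = (TP·TN − FP·FN) / √((TP+FP)(TP+FN)(TN+FP)(TN+FN))
Numerator = 14·19 − 17·6 = 164
Denominator = √(31·20·36·25) = √558000 = 746.9940
MCC = 164 / 746.9940 = 0.220

0.220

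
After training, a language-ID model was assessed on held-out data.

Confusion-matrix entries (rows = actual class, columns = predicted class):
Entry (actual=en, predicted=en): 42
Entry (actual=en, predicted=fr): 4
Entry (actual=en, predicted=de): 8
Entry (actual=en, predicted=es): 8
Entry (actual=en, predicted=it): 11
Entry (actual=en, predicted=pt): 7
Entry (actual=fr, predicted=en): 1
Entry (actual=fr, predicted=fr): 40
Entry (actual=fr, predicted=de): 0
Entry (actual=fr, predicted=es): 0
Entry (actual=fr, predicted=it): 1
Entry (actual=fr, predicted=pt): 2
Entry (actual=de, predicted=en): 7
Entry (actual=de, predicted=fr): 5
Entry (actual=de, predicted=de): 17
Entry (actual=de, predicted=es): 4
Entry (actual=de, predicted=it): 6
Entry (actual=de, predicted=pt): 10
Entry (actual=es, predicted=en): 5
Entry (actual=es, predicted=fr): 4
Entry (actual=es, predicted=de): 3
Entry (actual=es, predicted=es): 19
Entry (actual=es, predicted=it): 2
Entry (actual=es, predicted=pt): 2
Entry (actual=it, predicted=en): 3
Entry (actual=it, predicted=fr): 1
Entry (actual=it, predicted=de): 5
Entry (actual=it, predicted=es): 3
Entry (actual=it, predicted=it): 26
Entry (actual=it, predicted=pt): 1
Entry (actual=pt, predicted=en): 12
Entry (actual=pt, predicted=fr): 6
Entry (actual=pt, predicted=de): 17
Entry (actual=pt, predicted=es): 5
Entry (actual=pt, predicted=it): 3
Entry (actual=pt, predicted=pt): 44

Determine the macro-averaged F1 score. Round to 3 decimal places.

0.559

Per-class F1 score (2·TP/(2·TP+FP+FN)):
  en: TP=42, FP=1+7+5+3+12=28, FN=4+8+8+11+7=38 → 84/150 = 0.5600
  fr: TP=40, FP=4+5+4+1+6=20, FN=1+0+0+1+2=4 → 80/104 = 0.7692
  de: TP=17, FP=8+0+3+5+17=33, FN=7+5+4+6+10=32 → 34/99 = 0.3434
  es: TP=19, FP=8+0+4+3+5=20, FN=5+4+3+2+2=16 → 38/74 = 0.5135
  it: TP=26, FP=11+1+6+2+3=23, FN=3+1+5+3+1=13 → 52/88 = 0.5909
  pt: TP=44, FP=7+2+10+2+1=22, FN=12+6+17+5+3=43 → 88/153 = 0.5752
Macro-F1 score = mean = (0.5600 + 0.7692 + 0.3434 + 0.5135 + 0.5909 + 0.5752) / 6 = 0.559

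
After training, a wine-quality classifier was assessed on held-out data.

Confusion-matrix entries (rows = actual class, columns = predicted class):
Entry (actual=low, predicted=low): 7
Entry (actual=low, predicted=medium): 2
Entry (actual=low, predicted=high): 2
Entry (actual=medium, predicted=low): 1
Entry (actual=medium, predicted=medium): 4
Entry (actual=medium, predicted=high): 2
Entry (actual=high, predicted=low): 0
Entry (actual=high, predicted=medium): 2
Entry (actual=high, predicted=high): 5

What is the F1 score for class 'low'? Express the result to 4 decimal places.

0.7368

F1 score = 2·TP/(2·TP+FP+FN).
low: TP=7, FP=1+0=1, FN=2+2=4 → 14/19 = 0.73684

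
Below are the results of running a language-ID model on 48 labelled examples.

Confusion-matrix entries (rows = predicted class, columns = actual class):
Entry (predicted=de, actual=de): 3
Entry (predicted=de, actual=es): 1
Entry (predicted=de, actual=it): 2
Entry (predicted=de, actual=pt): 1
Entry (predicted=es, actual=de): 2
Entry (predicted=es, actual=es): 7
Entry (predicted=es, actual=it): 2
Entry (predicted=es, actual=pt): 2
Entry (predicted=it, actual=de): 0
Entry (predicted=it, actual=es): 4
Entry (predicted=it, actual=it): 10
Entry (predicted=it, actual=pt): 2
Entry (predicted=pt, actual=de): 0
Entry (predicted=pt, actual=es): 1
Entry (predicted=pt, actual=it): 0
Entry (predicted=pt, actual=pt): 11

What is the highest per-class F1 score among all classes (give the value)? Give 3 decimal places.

Per-class F1 score (2·TP/(2·TP+FP+FN)):
  de: TP=3, FP=1+2+1=4, FN=2+0+0=2 → 6/12 = 0.5000
  es: TP=7, FP=2+2+2=6, FN=1+4+1=6 → 14/26 = 0.5385
  it: TP=10, FP=0+4+2=6, FN=2+2+0=4 → 20/30 = 0.6667
  pt: TP=11, FP=0+1+0=1, FN=1+2+2=5 → 22/28 = 0.7857
Highest is class 'pt' with F1 score = 0.786.

0.786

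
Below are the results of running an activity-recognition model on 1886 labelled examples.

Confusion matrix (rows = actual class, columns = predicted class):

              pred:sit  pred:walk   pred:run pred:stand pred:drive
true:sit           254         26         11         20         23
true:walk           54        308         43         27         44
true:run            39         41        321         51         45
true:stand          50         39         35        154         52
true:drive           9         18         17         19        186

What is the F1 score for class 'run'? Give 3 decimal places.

Treat 'run' as positive and all other classes as negative.
F1 score = 2·TP/(2·TP+FP+FN).
run: TP=321, FP=11+43+35+17=106, FN=39+41+51+45=176 → 642/924 = 0.6948

0.695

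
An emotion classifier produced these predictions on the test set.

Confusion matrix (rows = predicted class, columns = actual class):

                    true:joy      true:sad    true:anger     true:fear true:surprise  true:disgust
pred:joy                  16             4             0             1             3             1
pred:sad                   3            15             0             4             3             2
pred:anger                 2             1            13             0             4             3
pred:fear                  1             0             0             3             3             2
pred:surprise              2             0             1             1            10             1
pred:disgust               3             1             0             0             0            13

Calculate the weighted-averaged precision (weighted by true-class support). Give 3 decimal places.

Per-class precision (TP/(TP+FP)):
  joy: TP=16, FP=4+0+1+3+1=9 → 16/25 = 0.6400
  sad: TP=15, FP=3+0+4+3+2=12 → 15/27 = 0.5556
  anger: TP=13, FP=2+1+0+4+3=10 → 13/23 = 0.5652
  fear: TP=3, FP=1+0+0+3+2=6 → 3/9 = 0.3333
  surprise: TP=10, FP=2+0+1+1+1=5 → 10/15 = 0.6667
  disgust: TP=13, FP=3+1+0+0+0=4 → 13/17 = 0.7647
Weighted-precision = Σ (supportᵢ/N)·precisionᵢ with N=116: (27/116)·0.6400 + (21/116)·0.5556 + (14/116)·0.5652 + (9/116)·0.3333 + (23/116)·0.6667 + (22/116)·0.7647 = 0.621

0.621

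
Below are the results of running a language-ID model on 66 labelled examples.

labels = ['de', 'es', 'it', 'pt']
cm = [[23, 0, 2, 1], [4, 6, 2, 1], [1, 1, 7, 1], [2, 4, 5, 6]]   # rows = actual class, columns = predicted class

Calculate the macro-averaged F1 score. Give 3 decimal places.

0.580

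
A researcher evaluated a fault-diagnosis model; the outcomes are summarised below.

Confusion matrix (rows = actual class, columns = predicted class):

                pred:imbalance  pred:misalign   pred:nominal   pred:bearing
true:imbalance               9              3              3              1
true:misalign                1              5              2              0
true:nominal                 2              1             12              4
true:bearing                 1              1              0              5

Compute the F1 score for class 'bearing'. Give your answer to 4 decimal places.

0.5882

One-vs-rest for 'bearing': TP = diagonal; FP = other classes predicted 'bearing'; FN = 'bearing' predicted as other.
F1 score = 2·TP/(2·TP+FP+FN).
bearing: TP=5, FP=1+0+4=5, FN=1+1+0=2 → 10/17 = 0.58824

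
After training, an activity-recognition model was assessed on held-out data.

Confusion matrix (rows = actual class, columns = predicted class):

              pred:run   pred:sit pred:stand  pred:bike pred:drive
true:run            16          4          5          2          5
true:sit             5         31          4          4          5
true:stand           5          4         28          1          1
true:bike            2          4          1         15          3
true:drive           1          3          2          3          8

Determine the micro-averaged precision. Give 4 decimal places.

0.6049

Micro-averaging pools counts across classes: ΣTP=98, ΣFP=64, ΣFN=64.
Micro-precision = TP/(TP+FP) on pooled counts = 0.6049 (equals overall accuracy in single-label multiclass).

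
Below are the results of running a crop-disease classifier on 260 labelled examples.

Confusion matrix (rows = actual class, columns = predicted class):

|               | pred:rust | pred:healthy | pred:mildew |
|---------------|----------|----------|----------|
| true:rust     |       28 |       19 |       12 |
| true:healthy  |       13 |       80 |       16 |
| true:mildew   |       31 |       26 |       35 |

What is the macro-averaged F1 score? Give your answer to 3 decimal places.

0.521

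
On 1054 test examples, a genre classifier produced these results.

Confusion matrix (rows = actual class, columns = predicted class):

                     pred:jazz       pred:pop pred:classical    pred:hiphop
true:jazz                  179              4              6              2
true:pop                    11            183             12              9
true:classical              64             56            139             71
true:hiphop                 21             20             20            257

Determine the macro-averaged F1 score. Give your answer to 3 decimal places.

0.716

Per-class F1 score (2·TP/(2·TP+FP+FN)):
  jazz: TP=179, FP=11+64+21=96, FN=4+6+2=12 → 358/466 = 0.7682
  pop: TP=183, FP=4+56+20=80, FN=11+12+9=32 → 366/478 = 0.7657
  classical: TP=139, FP=6+12+20=38, FN=64+56+71=191 → 278/507 = 0.5483
  hiphop: TP=257, FP=2+9+71=82, FN=21+20+20=61 → 514/657 = 0.7823
Macro-F1 score = mean = (0.7682 + 0.7657 + 0.5483 + 0.7823) / 4 = 0.716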